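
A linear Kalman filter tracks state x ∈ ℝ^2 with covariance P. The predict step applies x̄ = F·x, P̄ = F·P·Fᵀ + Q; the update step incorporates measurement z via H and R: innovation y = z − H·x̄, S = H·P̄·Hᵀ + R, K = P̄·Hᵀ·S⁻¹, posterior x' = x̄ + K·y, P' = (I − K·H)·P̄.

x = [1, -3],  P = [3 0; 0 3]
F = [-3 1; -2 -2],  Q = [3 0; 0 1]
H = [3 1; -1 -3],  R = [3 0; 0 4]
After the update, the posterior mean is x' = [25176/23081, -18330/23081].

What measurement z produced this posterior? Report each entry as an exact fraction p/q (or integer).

z = [3, 2]

x̄ = F·x = [-6, 4]
P̄ = F·P·Fᵀ + Q = [33 12; 12 25]
S = H·P̄·Hᵀ + R = [397 -294; -294 334]
K = P̄·Hᵀ·S⁻¹ = [8394/23081 5241/46162; -2602/23081 -16605/46162]
x' − x̄ = [163662/23081, -110654/23081] = K·y
y = (KᵀK)⁻¹·Kᵀ·(x' − x̄) = [17, 8]
z = y + H·x̄ = [17, 8] + [-14, -6] = [3, 2]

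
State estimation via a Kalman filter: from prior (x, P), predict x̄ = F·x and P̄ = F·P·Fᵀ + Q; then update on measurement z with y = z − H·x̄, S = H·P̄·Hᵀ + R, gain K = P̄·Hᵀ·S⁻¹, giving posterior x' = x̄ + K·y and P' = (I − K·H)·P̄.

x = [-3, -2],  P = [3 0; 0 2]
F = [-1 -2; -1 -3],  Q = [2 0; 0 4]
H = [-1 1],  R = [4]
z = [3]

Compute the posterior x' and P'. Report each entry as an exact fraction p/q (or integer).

x̄ = F·x = [7, 9]
P̄ = F·P·Fᵀ + Q = [13 15; 15 25]
y = z − H·x̄ = [1]
S = H·P̄·Hᵀ + R = [12]
K = P̄·Hᵀ·S⁻¹ = [1/6; 5/6]
x' = x̄ + K·y = [43/6, 59/6]
P' = (I − K·H)·P̄ = [38/3 40/3; 40/3 50/3]

x' = [43/6, 59/6]
P' = [38/3 40/3; 40/3 50/3]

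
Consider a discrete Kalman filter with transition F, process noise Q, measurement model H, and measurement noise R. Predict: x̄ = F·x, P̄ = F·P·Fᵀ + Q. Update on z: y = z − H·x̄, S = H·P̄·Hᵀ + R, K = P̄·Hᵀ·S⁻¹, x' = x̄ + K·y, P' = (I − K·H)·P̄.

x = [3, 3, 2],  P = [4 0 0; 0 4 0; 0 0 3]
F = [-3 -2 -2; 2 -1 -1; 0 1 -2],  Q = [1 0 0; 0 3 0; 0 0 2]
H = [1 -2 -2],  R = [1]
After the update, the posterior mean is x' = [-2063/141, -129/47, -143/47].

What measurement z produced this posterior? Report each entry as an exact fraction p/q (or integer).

x̄ = F·x = [-19, 1, -1]
P̄ = F·P·Fᵀ + Q = [65 -10 4; -10 26 2; 4 2 18]
S = H·P̄·Hᵀ + R = [282]
K = P̄·Hᵀ·S⁻¹ = [77/282; -11/47; -6/47]
x' − x̄ = [616/141, -176/47, -96/47] = K·y
y = (KᵀK)⁻¹·Kᵀ·(x' − x̄) = [16]
z = y + H·x̄ = [16] + [-19] = [-3]

z = [-3]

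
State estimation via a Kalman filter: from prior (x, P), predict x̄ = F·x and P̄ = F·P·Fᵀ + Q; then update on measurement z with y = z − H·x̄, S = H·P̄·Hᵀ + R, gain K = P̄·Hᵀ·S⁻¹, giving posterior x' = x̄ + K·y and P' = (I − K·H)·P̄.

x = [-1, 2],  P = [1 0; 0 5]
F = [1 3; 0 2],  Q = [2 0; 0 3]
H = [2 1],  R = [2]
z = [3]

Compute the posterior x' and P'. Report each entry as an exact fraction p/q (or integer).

x' = [299/337, 435/337]
P' = [300/337 -348/337; -348/337 862/337]

x̄ = F·x = [5, 4]
P̄ = F·P·Fᵀ + Q = [48 30; 30 23]
y = z − H·x̄ = [-11]
S = H·P̄·Hᵀ + R = [337]
K = P̄·Hᵀ·S⁻¹ = [126/337; 83/337]
x' = x̄ + K·y = [299/337, 435/337]
P' = (I − K·H)·P̄ = [300/337 -348/337; -348/337 862/337]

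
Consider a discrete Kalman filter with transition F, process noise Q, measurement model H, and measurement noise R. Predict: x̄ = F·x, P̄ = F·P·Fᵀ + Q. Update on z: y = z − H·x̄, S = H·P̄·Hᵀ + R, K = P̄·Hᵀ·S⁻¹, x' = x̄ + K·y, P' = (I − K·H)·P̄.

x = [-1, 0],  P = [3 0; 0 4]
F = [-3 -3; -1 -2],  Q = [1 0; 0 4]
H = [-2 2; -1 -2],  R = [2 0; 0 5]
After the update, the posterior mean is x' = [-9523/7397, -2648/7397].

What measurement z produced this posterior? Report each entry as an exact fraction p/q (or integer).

z = [2, 2]

x̄ = F·x = [3, 1]
P̄ = F·P·Fᵀ + Q = [64 33; 33 23]
S = H·P̄·Hᵀ + R = [86 102; 102 293]
K = P̄·Hᵀ·S⁻¹ = [-2453/7397 -2428/7397; 1099/7397 -2377/7397]
x' − x̄ = [-31714/7397, -10045/7397] = K·y
y = (KᵀK)⁻¹·Kᵀ·(x' − x̄) = [6, 7]
z = y + H·x̄ = [6, 7] + [-4, -5] = [2, 2]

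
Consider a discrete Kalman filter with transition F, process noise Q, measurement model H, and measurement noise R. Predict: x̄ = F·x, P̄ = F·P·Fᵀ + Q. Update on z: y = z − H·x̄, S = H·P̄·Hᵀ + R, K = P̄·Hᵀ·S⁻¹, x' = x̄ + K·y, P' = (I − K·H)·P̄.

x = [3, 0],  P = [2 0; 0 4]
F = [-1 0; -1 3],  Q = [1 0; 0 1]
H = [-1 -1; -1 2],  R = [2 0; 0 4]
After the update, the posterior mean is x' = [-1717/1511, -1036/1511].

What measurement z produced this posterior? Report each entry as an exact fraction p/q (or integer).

x̄ = F·x = [-3, -3]
P̄ = F·P·Fᵀ + Q = [3 2; 2 39]
S = H·P̄·Hᵀ + R = [48 -77; -77 155]
K = P̄·Hᵀ·S⁻¹ = [-698/1511 -337/1511; -503/1511 491/1511]
x' − x̄ = [2816/1511, 3497/1511] = K·y
y = (KᵀK)⁻¹·Kᵀ·(x' − x̄) = [-5, 2]
z = y + H·x̄ = [-5, 2] + [6, -3] = [1, -1]

z = [1, -1]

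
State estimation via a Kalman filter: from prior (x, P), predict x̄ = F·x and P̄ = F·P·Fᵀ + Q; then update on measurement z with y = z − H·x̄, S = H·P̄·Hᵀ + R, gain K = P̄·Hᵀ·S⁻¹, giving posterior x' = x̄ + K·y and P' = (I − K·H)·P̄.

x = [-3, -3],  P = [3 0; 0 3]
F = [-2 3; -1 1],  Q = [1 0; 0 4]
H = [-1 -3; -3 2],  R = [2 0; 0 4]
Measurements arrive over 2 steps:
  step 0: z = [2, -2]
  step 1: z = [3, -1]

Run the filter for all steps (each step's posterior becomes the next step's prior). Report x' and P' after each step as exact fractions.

step 0: x' = [2186/22503, -4890/7501], P' = [8020/22503 40/7501; 40/7501 1310/7501]
step 1: x' = [-1428077/3189355, -1123139/1275742], P' = [1053952/3189355 2723/637871; 2723/637871 444567/2551484]

step 0: x̄ = F·x = [-3, 0]
step 0: P̄ = F·P·Fᵀ + Q = [40 15; 15 10]
step 0: y = z − H·x̄ = [-1, -11]
step 0: S = H·P̄·Hᵀ + R = [222 165; 165 224]
step 0: K = P̄·Hᵀ·S⁻¹ = [-4190/22503 -1985/7501; -1985/7501 625/7501]
step 0: x' = x̄ + K·y = [2186/22503, -4890/7501]
step 0: P' = (I − K·H)·P̄ = [8020/22503 40/7501; 40/7501 1310/7501]
step 1: x̄ = F·x = [-48382/22503, -16856/22503]
step 1: P̄ = F·P·Fᵀ + Q = [88513/22503 27230/22503; 27230/22503 101722/22503]
step 1: y = z − H·x̄ = [-31441/22503, -133937/22503]
step 1: S = H·P̄·Hᵀ + R = [1212397/22503 -154183/22503; -154183/22503 966757/22503]
step 1: K = P̄·Hᵀ·S⁻¹ = [-1094797/6378710 -1567313/6378710; -1344593/5102968 428229/5102968]
step 1: x' = x̄ + K·y = [-1428077/3189355, -1123139/1275742]
step 1: P' = (I − K·H)·P̄ = [1053952/3189355 2723/637871; 2723/637871 444567/2551484]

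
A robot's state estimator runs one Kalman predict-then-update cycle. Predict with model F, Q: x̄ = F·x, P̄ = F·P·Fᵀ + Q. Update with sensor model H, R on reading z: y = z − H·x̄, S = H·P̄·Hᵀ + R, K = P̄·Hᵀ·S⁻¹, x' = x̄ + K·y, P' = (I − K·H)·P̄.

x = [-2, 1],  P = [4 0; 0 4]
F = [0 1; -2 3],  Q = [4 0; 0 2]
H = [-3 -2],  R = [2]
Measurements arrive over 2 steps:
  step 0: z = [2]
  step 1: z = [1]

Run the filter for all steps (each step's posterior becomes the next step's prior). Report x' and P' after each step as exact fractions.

step 0: x' = [-239/217, 151/217], P' = [584/217 -852/217; -852/217 1350/217]
step 1: x' = [-6641/15835, 451/3167], P' = [35179/15835 -10251/3167; -10251/3167 49507/9501]

step 0: x̄ = F·x = [1, 7]
step 0: P̄ = F·P·Fᵀ + Q = [8 12; 12 54]
step 0: y = z − H·x̄ = [19]
step 0: S = H·P̄·Hᵀ + R = [434]
step 0: K = P̄·Hᵀ·S⁻¹ = [-24/217; -72/217]
step 0: x' = x̄ + K·y = [-239/217, 151/217]
step 0: P' = (I − K·H)·P̄ = [584/217 -852/217; -852/217 1350/217]
step 1: x̄ = F·x = [151/217, 133/31]
step 1: P̄ = F·P·Fᵀ + Q = [2218/217 822/31; 822/31 3592/31]
step 1: y = z − H·x̄ = [2532/217]
step 1: S = H·P̄·Hᵀ + R = [190020/217]
step 1: K = P̄·Hᵀ·S⁻¹ = [-3027/31670; -6755/19002]
step 1: x' = x̄ + K·y = [-6641/15835, 451/3167]
step 1: P' = (I − K·H)·P̄ = [35179/15835 -10251/3167; -10251/3167 49507/9501]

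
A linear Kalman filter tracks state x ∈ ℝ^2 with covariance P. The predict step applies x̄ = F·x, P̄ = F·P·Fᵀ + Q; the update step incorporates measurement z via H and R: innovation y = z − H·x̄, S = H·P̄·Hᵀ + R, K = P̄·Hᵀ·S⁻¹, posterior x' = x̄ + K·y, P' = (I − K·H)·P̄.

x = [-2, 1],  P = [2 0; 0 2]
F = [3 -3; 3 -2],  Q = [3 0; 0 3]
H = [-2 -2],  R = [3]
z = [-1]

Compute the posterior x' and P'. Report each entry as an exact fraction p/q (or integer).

x̄ = F·x = [-9, -8]
P̄ = F·P·Fᵀ + Q = [39 30; 30 29]
y = z − H·x̄ = [-35]
S = H·P̄·Hᵀ + R = [515]
K = P̄·Hᵀ·S⁻¹ = [-138/515; -118/515]
x' = x̄ + K·y = [39/103, 2/103]
P' = (I − K·H)·P̄ = [1041/515 -834/515; -834/515 1011/515]

x' = [39/103, 2/103]
P' = [1041/515 -834/515; -834/515 1011/515]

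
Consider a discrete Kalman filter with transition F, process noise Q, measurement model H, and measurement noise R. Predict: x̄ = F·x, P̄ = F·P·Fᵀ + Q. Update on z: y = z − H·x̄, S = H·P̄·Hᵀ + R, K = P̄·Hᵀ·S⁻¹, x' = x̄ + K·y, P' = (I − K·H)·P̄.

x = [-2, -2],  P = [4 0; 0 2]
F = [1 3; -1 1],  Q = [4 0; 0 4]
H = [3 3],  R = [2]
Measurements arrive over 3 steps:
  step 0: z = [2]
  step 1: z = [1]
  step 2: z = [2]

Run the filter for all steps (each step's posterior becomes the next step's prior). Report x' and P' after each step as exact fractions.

step 0: x̄ = F·x = [-8, 0]
step 0: P̄ = F·P·Fᵀ + Q = [26 2; 2 10]
step 0: y = z − H·x̄ = [26]
step 0: S = H·P̄·Hᵀ + R = [362]
step 0: K = P̄·Hᵀ·S⁻¹ = [42/181; 18/181]
step 0: x' = x̄ + K·y = [-356/181, 468/181]
step 0: P' = (I − K·H)·P̄ = [1178/181 -1150/181; -1150/181 1162/181]
step 1: x̄ = F·x = [1048/181, 824/181]
step 1: P̄ = F·P·Fᵀ + Q = [5460/181 4608/181; 4608/181 5364/181]
step 1: y = z − H·x̄ = [-5435/181]
step 1: S = H·P̄·Hᵀ + R = [180722/181]
step 1: K = P̄·Hᵀ·S⁻¹ = [15102/90361; 14958/90361]
step 1: x' = x̄ + K·y = [69718/90361, -37786/90361]
step 1: P' = (I − K·H)·P̄ = [205692/90361 -195624/90361; -195624/90361 205596/90361]
step 2: x̄ = F·x = [-43640/90361, -107504/90361]
step 2: P̄ = F·P·Fᵀ + Q = [1243756/90361 802344/90361; 802344/90361 1163980/90361]
step 2: y = z − H·x̄ = [634154/90361]
step 2: S = H·P̄·Hᵀ + R = [36292538/90361]
step 2: K = P̄·Hᵀ·S⁻¹ = [3069150/18146269; 2949486/18146269]
step 2: x' = x̄ + K·y = [12775540/18146269, -889412/18146269]
step 2: P' = (I − K·H)·P̄ = [41280724/18146269 -39234624/18146269; -39234624/18146269 41200948/18146269]

step 0: x' = [-356/181, 468/181], P' = [1178/181 -1150/181; -1150/181 1162/181]
step 1: x' = [69718/90361, -37786/90361], P' = [205692/90361 -195624/90361; -195624/90361 205596/90361]
step 2: x' = [12775540/18146269, -889412/18146269], P' = [41280724/18146269 -39234624/18146269; -39234624/18146269 41200948/18146269]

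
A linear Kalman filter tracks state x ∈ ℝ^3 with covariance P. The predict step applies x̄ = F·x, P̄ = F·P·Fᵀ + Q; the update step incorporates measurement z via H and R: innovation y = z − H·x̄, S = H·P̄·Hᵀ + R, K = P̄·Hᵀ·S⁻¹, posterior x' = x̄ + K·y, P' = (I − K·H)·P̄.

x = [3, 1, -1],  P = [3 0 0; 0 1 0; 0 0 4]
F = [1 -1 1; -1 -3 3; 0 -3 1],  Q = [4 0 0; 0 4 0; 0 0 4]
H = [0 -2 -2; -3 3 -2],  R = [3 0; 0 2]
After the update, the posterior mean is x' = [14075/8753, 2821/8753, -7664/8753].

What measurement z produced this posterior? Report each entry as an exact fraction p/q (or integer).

x̄ = F·x = [1, -9, -4]
P̄ = F·P·Fᵀ + Q = [12 12 7; 12 52 21; 7 21 17]
S = H·P̄·Hᵀ + R = [447 -172; -172 262]
K = P̄·Hᵀ·S⁻¹ = [-6182/43765 -6397/43765; -12418/43765 4877/43765; -9268/43765 -4748/43765]
x' − x̄ = [5322/8753, 81598/8753, 27348/8753] = K·y
y = (KᵀK)⁻¹·Kᵀ·(x' − x̄) = [-25, 20]
z = y + H·x̄ = [-25, 20] + [26, -22] = [1, -2]

z = [1, -2]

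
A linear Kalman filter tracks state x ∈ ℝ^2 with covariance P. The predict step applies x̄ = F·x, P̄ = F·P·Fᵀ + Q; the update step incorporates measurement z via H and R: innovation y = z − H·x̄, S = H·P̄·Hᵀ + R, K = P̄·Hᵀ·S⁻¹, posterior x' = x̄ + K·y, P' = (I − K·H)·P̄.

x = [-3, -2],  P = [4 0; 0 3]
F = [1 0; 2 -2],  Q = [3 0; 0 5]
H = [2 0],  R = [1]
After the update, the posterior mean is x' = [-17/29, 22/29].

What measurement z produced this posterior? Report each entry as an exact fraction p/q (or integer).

z = [-1]

x̄ = F·x = [-3, -2]
P̄ = F·P·Fᵀ + Q = [7 8; 8 33]
S = H·P̄·Hᵀ + R = [29]
K = P̄·Hᵀ·S⁻¹ = [14/29; 16/29]
x' − x̄ = [70/29, 80/29] = K·y
y = (KᵀK)⁻¹·Kᵀ·(x' − x̄) = [5]
z = y + H·x̄ = [5] + [-6] = [-1]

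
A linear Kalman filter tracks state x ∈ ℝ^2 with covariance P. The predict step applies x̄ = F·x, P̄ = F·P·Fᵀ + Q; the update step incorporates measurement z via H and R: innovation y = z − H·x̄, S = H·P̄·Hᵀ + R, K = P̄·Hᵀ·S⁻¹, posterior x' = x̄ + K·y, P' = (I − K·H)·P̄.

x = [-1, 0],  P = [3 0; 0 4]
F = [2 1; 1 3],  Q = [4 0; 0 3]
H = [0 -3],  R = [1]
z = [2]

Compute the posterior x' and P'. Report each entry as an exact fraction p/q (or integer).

x' = [-704/379, -253/379]
P' = [4664/379 18/379; 18/379 42/379]

x̄ = F·x = [-2, -1]
P̄ = F·P·Fᵀ + Q = [20 18; 18 42]
y = z − H·x̄ = [-1]
S = H·P̄·Hᵀ + R = [379]
K = P̄·Hᵀ·S⁻¹ = [-54/379; -126/379]
x' = x̄ + K·y = [-704/379, -253/379]
P' = (I − K·H)·P̄ = [4664/379 18/379; 18/379 42/379]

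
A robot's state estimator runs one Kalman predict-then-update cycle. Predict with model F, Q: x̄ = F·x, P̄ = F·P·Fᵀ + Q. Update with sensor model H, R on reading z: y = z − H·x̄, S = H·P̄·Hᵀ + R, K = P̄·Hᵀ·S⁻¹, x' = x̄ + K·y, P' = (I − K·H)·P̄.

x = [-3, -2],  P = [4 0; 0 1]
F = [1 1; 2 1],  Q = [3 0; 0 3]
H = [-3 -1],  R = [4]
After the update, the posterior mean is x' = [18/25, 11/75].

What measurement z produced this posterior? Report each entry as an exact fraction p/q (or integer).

z = [-3]

x̄ = F·x = [-5, -8]
P̄ = F·P·Fᵀ + Q = [8 9; 9 20]
S = H·P̄·Hᵀ + R = [150]
K = P̄·Hᵀ·S⁻¹ = [-11/50; -47/150]
x' − x̄ = [143/25, 611/75] = K·y
y = (KᵀK)⁻¹·Kᵀ·(x' − x̄) = [-26]
z = y + H·x̄ = [-26] + [23] = [-3]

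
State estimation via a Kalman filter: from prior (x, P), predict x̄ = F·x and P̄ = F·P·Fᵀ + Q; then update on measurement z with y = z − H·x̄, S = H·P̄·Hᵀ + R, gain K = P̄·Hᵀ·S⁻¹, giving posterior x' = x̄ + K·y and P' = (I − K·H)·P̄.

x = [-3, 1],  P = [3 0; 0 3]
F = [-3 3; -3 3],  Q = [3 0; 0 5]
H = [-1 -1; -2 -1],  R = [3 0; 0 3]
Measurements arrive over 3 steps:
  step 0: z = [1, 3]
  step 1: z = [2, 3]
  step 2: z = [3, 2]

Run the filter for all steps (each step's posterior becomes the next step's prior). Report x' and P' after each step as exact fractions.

step 0: x̄ = F·x = [12, 12]
step 0: P̄ = F·P·Fᵀ + Q = [57 54; 54 59]
step 0: y = z − H·x̄ = [25, 39]
step 0: S = H·P̄·Hᵀ + R = [227 335; 335 506]
step 0: K = P̄·Hᵀ·S⁻¹ = [38/879 -317/879; -137/293 -6/293]
step 0: x' = x̄ + K·y = [-865/879, -143/293]
step 0: P' = (I − K·H)·P̄ = [355/293 -393/293; -393/293 804/293]
step 1: x̄ = F·x = [436/293, 436/293]
step 1: P̄ = F·P·Fᵀ + Q = [18384/293 17505/293; 17505/293 18970/293]
step 1: y = z − H·x̄ = [1458/293, 2187/293]
step 1: S = H·P̄·Hᵀ + R = [73243/293 108253/293; 108253/293 163405/293]
step 1: K = P̄·Hᵀ·S⁻¹ = [6128/141957 -51209/141957; -44255/94638 -1945/94638]
step 1: x' = x̄ + K·y = [-15611/15773, -31303/31546]
step 1: P' = (I − K·H)·P̄ = [57337/47319 -21155/15773; -21155/15773 86565/31546]
step 2: x̄ = F·x = [-243/31546, -243/31546]
step 2: P̄ = F·P·Fᵀ + Q = [1979325/31546 1884687/31546; 1884687/31546 2042417/31546]
step 2: y = z − H·x̄ = [47076/15773, 62363/31546]
step 2: S = H·P̄·Hᵀ + R = [3942877/15773 5827564/15773; 5827564/15773 17593103/31546]
step 2: K = P̄·Hᵀ·S⁻¹ = [1319550/30567781 -11026899/30567781; -14294228/30567781 -628229/30567781]
step 2: x' = x̄ + K·y = [-18096120/30567781, -44139871/30567781]
step 2: P' = (I − K·H)·P̄ = [37039347/30567781 -40997997/30567781; -40997997/30567781 83880681/30567781]

step 0: x' = [-865/879, -143/293], P' = [355/293 -393/293; -393/293 804/293]
step 1: x' = [-15611/15773, -31303/31546], P' = [57337/47319 -21155/15773; -21155/15773 86565/31546]
step 2: x' = [-18096120/30567781, -44139871/30567781], P' = [37039347/30567781 -40997997/30567781; -40997997/30567781 83880681/30567781]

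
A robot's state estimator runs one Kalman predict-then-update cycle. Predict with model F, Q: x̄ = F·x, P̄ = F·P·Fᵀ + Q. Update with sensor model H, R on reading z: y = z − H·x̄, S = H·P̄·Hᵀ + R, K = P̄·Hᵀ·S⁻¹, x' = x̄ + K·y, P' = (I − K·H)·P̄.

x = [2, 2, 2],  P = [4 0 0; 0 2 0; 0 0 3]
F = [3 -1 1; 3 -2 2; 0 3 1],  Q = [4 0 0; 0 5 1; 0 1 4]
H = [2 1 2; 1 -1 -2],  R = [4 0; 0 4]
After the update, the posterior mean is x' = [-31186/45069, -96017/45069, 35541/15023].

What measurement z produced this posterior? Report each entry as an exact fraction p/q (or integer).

x̄ = F·x = [6, 6, 8]
P̄ = F·P·Fᵀ + Q = [45 46 -3; 46 61 -5; -3 -5 25]
S = H·P̄·Hᵀ + R = [485 -91; -91 110]
K = P̄·Hᵀ·S⁻¹ = [14755/45069 14255/45069; 15275/45069 10588/45069; -26/15023 -6577/15023]
x' − x̄ = [-301600/45069, -366431/45069, -84643/15023] = K·y
y = (KᵀK)⁻¹·Kᵀ·(x' − x̄) = [-33, 13]
z = y + H·x̄ = [-33, 13] + [34, -16] = [1, -3]

z = [1, -3]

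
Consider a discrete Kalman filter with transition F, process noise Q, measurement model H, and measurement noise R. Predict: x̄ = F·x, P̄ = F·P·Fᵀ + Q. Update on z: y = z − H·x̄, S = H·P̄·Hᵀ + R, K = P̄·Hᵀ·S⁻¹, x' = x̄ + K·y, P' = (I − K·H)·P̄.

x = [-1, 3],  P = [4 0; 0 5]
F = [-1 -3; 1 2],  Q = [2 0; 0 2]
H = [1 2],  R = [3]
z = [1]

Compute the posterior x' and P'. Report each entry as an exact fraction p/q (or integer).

x' = [-159/22, 46/11]
P' = [833/22 -221/11; -221/11 124/11]

x̄ = F·x = [-8, 5]
P̄ = F·P·Fᵀ + Q = [51 -34; -34 26]
y = z − H·x̄ = [-1]
S = H·P̄·Hᵀ + R = [22]
K = P̄·Hᵀ·S⁻¹ = [-17/22; 9/11]
x' = x̄ + K·y = [-159/22, 46/11]
P' = (I − K·H)·P̄ = [833/22 -221/11; -221/11 124/11]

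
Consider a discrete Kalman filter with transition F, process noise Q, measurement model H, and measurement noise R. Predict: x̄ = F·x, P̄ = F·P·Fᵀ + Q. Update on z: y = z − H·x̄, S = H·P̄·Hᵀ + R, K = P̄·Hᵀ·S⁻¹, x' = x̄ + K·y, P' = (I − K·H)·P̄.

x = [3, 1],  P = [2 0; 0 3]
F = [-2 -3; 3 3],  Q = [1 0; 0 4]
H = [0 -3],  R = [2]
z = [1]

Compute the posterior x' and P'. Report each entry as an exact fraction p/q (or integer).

x̄ = F·x = [-9, 12]
P̄ = F·P·Fᵀ + Q = [36 -39; -39 49]
y = z − H·x̄ = [37]
S = H·P̄·Hᵀ + R = [443]
K = P̄·Hᵀ·S⁻¹ = [117/443; -147/443]
x' = x̄ + K·y = [342/443, -123/443]
P' = (I − K·H)·P̄ = [2259/443 -78/443; -78/443 98/443]

x' = [342/443, -123/443]
P' = [2259/443 -78/443; -78/443 98/443]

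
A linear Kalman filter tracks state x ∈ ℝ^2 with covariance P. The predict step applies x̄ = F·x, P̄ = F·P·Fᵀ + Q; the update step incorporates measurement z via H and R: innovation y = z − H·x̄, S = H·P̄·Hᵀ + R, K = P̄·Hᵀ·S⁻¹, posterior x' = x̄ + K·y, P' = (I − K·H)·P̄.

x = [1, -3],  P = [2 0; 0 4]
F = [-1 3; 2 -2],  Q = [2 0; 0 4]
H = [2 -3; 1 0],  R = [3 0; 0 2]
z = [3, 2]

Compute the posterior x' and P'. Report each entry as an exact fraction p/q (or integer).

x' = [3342/2323, -4/101]
P' = [3144/2323 84/101; 84/101 84/101]

x̄ = F·x = [-10, 8]
P̄ = F·P·Fᵀ + Q = [40 -28; -28 28]
y = z − H·x̄ = [47, 12]
S = H·P̄·Hᵀ + R = [751 164; 164 42]
K = P̄·Hᵀ·S⁻¹ = [164/2323 1572/2323; -28/101 42/101]
x' = x̄ + K·y = [3342/2323, -4/101]
P' = (I − K·H)·P̄ = [3144/2323 84/101; 84/101 84/101]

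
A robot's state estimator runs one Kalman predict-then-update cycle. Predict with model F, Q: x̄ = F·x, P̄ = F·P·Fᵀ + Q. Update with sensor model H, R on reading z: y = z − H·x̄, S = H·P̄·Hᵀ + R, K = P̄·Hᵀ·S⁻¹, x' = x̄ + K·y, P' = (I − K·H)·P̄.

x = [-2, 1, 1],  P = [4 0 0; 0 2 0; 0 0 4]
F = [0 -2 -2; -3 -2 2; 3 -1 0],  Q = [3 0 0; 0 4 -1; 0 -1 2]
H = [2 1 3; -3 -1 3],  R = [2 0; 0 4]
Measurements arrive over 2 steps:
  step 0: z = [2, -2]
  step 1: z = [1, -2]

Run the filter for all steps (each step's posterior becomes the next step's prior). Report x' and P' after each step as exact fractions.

step 0: x̄ = F·x = [-4, 6, -7]
step 0: P̄ = F·P·Fᵀ + Q = [27 -8 4; -8 64 -33; 4 -33 40]
step 0: y = z − H·x̄ = [25, 13]
step 0: S = H·P̄·Hᵀ + R = [352 162; 162 749]
step 0: K = P̄·Hᵀ·S⁻¹ = [13331/59351 -7717/59351; -15681/237404 -20333/118702; 48313/237404 17121/118702]
step 0: x' = x̄ + K·y = [-4450/59351, 503741/237404, -8857/237404]
step 0: P' = (I − K·H)·P̄ = [358542/59351 -867590/59351 59056/59351; -867590/59351 8741551/237404 -610731/237404; 59056/59351 -610731/237404 78303/237404]
step 1: x̄ = F·x = [-247442/59351, -242949/59351, -557141/237404]
step 1: P̄ = F·P·Fᵀ + Q = [7776445/59351 3812044/59351 8916614/59351; 3812044/59351 2385846/59351 4347018/59351; 8916614/59351 4347018/59351 42946031/237404]
step 1: y = z − H·x̄ = [4860159/237404, -2744485/237404]
step 1: S = H·P̄·Hᵀ + R = [1114274199/237404 7095967/237404; 7095967/237404 22123715/237404]
step 1: K = P̄·Hᵀ·S⁻¹ = [1566962179/9420662309 -1169480955/9420662309; 8685867128/103627285399 -17417272072/103627285399; 1831030391/9420662309 1307880152/9420662309]
step 1: x' = x̄ + K·y = [6322716481/9420662309, -45022174033/103627285399, 256963470/9420662309]
step 1: P' = (I − K·H)·P̄ = [9119599666/9420662309 -18893075076/9420662309 1262600034/9420662309; -18893075076/9420662309 563079975862/103627285399 -3941229998/9420662309; 1262600034/9420662309 -3941229998/9420662309 1692696904/9420662309]

step 0: x' = [-4450/59351, 503741/237404, -8857/237404], P' = [358542/59351 -867590/59351 59056/59351; -867590/59351 8741551/237404 -610731/237404; 59056/59351 -610731/237404 78303/237404]
step 1: x' = [6322716481/9420662309, -45022174033/103627285399, 256963470/9420662309], P' = [9119599666/9420662309 -18893075076/9420662309 1262600034/9420662309; -18893075076/9420662309 563079975862/103627285399 -3941229998/9420662309; 1262600034/9420662309 -3941229998/9420662309 1692696904/9420662309]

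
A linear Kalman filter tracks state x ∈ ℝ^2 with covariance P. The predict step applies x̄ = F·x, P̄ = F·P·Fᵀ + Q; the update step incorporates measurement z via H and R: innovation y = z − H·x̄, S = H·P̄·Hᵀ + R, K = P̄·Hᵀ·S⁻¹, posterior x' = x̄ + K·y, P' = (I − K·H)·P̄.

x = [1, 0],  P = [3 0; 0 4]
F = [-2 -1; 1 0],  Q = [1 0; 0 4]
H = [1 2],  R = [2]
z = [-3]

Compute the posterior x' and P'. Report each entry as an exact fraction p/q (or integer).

x' = [-61/23, -1/23]
P' = [366/23 -178/23; -178/23 97/23]

x̄ = F·x = [-2, 1]
P̄ = F·P·Fᵀ + Q = [17 -6; -6 7]
y = z − H·x̄ = [-3]
S = H·P̄·Hᵀ + R = [23]
K = P̄·Hᵀ·S⁻¹ = [5/23; 8/23]
x' = x̄ + K·y = [-61/23, -1/23]
P' = (I − K·H)·P̄ = [366/23 -178/23; -178/23 97/23]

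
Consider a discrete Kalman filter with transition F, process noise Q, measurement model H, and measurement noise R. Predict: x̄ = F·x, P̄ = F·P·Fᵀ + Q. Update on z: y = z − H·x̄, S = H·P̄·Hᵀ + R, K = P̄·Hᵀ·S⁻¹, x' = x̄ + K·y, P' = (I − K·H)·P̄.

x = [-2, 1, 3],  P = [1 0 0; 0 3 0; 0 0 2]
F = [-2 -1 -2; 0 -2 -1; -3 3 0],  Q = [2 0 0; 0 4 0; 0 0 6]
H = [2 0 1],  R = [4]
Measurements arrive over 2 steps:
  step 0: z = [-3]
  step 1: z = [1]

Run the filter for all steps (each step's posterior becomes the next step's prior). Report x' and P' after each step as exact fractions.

step 0: x' = [-82/17, -87/17, 117/17], P' = [773/102 479/51 -237/17; 479/51 916/51 -318/17; -237/17 -318/17 498/17]
step 1: x' = [11221/11573, 38993/11573, -10821/11573], P' = [128264/11573 170672/11573 -244560/11573; 170672/11573 325408/11573 -347784/11573; -244560/11573 -347784/11573 509844/11573]

step 0: x̄ = F·x = [-3, -5, 9]
step 0: P̄ = F·P·Fᵀ + Q = [17 10 -3; 10 18 -18; -3 -18 42]
step 0: y = z − H·x̄ = [-6]
step 0: S = H·P̄·Hᵀ + R = [102]
step 0: K = P̄·Hᵀ·S⁻¹ = [31/102; 1/51; 6/17]
step 0: x' = x̄ + K·y = [-82/17, -87/17, 117/17]
step 0: P' = (I − K·H)·P̄ = [773/102 479/51 -237/17; 479/51 916/51 -318/17; -237/17 -318/17 498/17]
step 1: x̄ = F·x = [1, 57/17, -15/17]
step 1: P̄ = F·P·Fᵀ + Q = [56/3 32/3 -8; 32/3 1546/51 -631/17; -8 -631/17 2271/34]
step 1: y = z − H·x̄ = [-2/17]
step 1: S = H·P̄·Hᵀ + R = [11573/102]
step 1: K = P̄·Hᵀ·S⁻¹ = [2992/11573; -1610/11573; 5181/11573]
step 1: x' = x̄ + K·y = [11221/11573, 38993/11573, -10821/11573]
step 1: P' = (I − K·H)·P̄ = [128264/11573 170672/11573 -244560/11573; 170672/11573 325408/11573 -347784/11573; -244560/11573 -347784/11573 509844/11573]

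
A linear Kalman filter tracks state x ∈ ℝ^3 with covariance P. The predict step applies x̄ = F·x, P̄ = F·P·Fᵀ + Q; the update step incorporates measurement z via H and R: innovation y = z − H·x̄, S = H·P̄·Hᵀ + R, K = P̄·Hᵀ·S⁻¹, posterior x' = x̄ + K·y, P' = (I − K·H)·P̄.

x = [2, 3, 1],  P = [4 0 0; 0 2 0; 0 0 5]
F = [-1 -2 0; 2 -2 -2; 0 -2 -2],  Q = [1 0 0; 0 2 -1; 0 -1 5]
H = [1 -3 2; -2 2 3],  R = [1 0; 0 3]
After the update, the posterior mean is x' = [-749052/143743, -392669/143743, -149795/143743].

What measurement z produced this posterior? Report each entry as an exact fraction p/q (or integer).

x̄ = F·x = [-8, -4, -8]
P̄ = F·P·Fᵀ + Q = [13 0 8; 0 46 27; 8 27 33]
S = H·P̄·Hᵀ + R = [268 -247; -247 764]
K = P̄·Hᵀ·S⁻¹ = [21662/143743 6627/143743; -21445/143743 25616/143743; 28491/143743 34987/143743]
x' − x̄ = [400892/143743, 182303/143743, 1000149/143743] = K·y
y = (KᵀK)⁻¹·Kᵀ·(x' − x̄) = [13, 18]
z = y + H·x̄ = [13, 18] + [-12, -16] = [1, 2]

z = [1, 2]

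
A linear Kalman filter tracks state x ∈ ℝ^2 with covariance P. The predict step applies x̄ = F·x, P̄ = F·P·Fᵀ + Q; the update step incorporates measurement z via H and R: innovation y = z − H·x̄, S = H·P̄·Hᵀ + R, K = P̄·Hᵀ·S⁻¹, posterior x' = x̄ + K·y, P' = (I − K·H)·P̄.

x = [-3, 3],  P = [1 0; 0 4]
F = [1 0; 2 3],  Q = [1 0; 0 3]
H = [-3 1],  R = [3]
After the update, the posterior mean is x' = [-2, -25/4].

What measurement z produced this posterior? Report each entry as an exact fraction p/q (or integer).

z = [-1]

x̄ = F·x = [-3, 3]
P̄ = F·P·Fᵀ + Q = [2 2; 2 43]
S = H·P̄·Hᵀ + R = [52]
K = P̄·Hᵀ·S⁻¹ = [-1/13; 37/52]
x' − x̄ = [1, -37/4] = K·y
y = (KᵀK)⁻¹·Kᵀ·(x' − x̄) = [-13]
z = y + H·x̄ = [-13] + [12] = [-1]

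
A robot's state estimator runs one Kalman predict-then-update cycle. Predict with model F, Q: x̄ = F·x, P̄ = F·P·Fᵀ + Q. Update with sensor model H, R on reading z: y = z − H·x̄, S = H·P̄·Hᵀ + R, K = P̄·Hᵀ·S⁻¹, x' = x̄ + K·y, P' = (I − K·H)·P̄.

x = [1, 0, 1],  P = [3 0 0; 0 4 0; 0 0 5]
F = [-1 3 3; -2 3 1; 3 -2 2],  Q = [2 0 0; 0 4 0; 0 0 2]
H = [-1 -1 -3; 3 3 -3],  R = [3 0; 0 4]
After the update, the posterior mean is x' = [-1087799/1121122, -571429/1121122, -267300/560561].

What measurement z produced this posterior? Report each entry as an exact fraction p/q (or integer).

x̄ = F·x = [2, -1, 5]
P̄ = F·P·Fᵀ + Q = [86 57 -3; 57 57 -32; -3 -32 65]
S = H·P̄·Hᵀ + R = [635 24; 24 3532]
K = P̄·Hᵀ·S⁻¹ = [-120950/560561 140673/1121122; -18522/560561 139281/1121122; -139480/560561 -46665/560561]
x' − x̄ = [-3330043/1121122, 549693/1121122, -3070105/560561] = K·y
y = (KᵀK)⁻¹·Kᵀ·(x' − x̄) = [19, 9]
z = y + H·x̄ = [19, 9] + [-16, -12] = [3, -3]

z = [3, -3]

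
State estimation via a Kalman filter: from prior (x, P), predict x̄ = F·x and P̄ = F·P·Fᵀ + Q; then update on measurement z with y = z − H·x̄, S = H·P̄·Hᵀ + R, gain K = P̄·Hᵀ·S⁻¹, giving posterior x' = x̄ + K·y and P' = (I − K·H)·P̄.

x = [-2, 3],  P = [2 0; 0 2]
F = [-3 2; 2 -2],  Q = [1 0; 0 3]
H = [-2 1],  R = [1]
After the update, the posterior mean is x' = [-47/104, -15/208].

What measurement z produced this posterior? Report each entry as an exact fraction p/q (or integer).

x̄ = F·x = [12, -10]
P̄ = F·P·Fᵀ + Q = [27 -20; -20 19]
S = H·P̄·Hᵀ + R = [208]
K = P̄·Hᵀ·S⁻¹ = [-37/104; 59/208]
x' − x̄ = [-1295/104, 2065/208] = K·y
y = (KᵀK)⁻¹·Kᵀ·(x' − x̄) = [35]
z = y + H·x̄ = [35] + [-34] = [1]

z = [1]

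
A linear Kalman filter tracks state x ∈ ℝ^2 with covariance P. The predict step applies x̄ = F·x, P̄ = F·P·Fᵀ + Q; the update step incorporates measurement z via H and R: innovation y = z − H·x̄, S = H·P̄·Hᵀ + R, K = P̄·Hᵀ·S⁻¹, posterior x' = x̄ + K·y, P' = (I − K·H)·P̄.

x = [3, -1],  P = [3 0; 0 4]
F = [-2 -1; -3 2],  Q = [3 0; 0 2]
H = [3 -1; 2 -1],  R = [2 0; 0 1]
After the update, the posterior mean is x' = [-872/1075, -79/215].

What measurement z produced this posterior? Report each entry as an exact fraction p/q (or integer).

z = [-1, -2]

x̄ = F·x = [-5, -11]
P̄ = F·P·Fᵀ + Q = [19 10; 10 45]
S = H·P̄·Hᵀ + R = [158 109; 109 82]
K = P̄·Hᵀ·S⁻¹ = [802/1075 -699/1075; 299/215 -463/215]
x' − x̄ = [4503/1075, 2286/215] = K·y
y = (KᵀK)⁻¹·Kᵀ·(x' − x̄) = [3, -3]
z = y + H·x̄ = [3, -3] + [-4, 1] = [-1, -2]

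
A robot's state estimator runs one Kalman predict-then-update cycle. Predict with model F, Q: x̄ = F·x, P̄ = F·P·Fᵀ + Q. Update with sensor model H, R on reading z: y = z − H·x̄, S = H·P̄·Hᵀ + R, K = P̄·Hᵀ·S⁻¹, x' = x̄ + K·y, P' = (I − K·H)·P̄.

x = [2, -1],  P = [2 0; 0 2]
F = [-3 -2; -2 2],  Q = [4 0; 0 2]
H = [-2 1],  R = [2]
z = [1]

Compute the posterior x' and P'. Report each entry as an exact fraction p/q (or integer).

x̄ = F·x = [-4, -6]
P̄ = F·P·Fᵀ + Q = [30 4; 4 18]
y = z − H·x̄ = [-1]
S = H·P̄·Hᵀ + R = [124]
K = P̄·Hᵀ·S⁻¹ = [-14/31; 5/62]
x' = x̄ + K·y = [-110/31, -377/62]
P' = (I − K·H)·P̄ = [146/31 264/31; 264/31 533/31]

x' = [-110/31, -377/62]
P' = [146/31 264/31; 264/31 533/31]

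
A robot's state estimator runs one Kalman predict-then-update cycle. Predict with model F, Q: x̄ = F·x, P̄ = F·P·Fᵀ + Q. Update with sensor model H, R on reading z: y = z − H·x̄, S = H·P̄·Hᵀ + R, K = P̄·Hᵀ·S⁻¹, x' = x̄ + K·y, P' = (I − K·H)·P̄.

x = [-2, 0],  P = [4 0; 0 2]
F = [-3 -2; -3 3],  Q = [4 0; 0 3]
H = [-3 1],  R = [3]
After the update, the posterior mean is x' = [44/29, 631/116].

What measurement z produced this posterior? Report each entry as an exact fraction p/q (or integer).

x̄ = F·x = [6, 6]
P̄ = F·P·Fᵀ + Q = [48 24; 24 57]
S = H·P̄·Hᵀ + R = [348]
K = P̄·Hᵀ·S⁻¹ = [-10/29; -5/116]
x' − x̄ = [-130/29, -65/116] = K·y
y = (KᵀK)⁻¹·Kᵀ·(x' − x̄) = [13]
z = y + H·x̄ = [13] + [-12] = [1]

z = [1]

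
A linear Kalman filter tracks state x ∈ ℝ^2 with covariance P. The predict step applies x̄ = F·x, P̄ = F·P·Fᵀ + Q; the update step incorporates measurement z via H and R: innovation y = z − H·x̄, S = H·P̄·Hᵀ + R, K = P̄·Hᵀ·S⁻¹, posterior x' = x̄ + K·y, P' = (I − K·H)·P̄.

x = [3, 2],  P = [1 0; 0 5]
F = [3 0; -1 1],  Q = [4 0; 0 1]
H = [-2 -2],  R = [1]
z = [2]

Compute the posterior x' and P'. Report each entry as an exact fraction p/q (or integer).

x̄ = F·x = [9, -1]
P̄ = F·P·Fᵀ + Q = [13 -3; -3 7]
y = z − H·x̄ = [18]
S = H·P̄·Hᵀ + R = [57]
K = P̄·Hᵀ·S⁻¹ = [-20/57; -8/57]
x' = x̄ + K·y = [51/19, -67/19]
P' = (I − K·H)·P̄ = [341/57 -331/57; -331/57 335/57]

x' = [51/19, -67/19]
P' = [341/57 -331/57; -331/57 335/57]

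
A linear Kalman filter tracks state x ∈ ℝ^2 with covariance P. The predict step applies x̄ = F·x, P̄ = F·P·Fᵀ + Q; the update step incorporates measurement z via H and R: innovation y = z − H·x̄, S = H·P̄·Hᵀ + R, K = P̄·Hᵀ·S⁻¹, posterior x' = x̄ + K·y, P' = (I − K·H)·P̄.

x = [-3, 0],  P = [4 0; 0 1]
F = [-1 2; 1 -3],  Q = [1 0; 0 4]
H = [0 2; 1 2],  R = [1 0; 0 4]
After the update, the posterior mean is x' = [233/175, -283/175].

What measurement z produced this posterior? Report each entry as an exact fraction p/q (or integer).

x̄ = F·x = [3, -3]
P̄ = F·P·Fᵀ + Q = [9 -10; -10 17]
S = H·P̄·Hᵀ + R = [69 48; 48 41]
K = P̄·Hᵀ·S⁻¹ = [-292/525 67/175; 242/525 8/175]
x' − x̄ = [-292/175, 242/175] = K·y
y = (KᵀK)⁻¹·Kᵀ·(x' − x̄) = [3, 0]
z = y + H·x̄ = [3, 0] + [-6, -3] = [-3, -3]

z = [-3, -3]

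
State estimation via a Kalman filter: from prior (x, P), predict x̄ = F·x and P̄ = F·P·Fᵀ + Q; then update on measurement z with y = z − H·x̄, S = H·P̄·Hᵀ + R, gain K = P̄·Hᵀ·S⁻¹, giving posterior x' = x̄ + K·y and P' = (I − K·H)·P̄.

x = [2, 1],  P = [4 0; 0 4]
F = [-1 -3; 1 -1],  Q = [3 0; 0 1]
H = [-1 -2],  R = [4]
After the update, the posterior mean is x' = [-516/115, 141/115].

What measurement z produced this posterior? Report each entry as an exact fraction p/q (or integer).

z = [2]

x̄ = F·x = [-5, 1]
P̄ = F·P·Fᵀ + Q = [43 8; 8 9]
S = H·P̄·Hᵀ + R = [115]
K = P̄·Hᵀ·S⁻¹ = [-59/115; -26/115]
x' − x̄ = [59/115, 26/115] = K·y
y = (KᵀK)⁻¹·Kᵀ·(x' − x̄) = [-1]
z = y + H·x̄ = [-1] + [3] = [2]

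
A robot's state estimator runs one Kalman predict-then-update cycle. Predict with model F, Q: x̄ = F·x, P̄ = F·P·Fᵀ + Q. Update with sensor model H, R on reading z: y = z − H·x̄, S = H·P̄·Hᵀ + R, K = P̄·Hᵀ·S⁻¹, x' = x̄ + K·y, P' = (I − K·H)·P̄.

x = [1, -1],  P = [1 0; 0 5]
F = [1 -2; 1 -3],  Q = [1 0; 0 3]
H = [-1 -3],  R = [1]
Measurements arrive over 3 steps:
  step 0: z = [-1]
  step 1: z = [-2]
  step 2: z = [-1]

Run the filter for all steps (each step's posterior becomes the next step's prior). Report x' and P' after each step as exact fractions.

step 0: x' = [34/65, 54/325], P' = [43/26 -32/65; -32/65 83/325]
step 1: x' = [5195/10537, 5246/10537], P' = [72093/42148 -5396/10537; -5396/10537 5513/21074]
step 2: x' = [61879/215743, 48854/215743], P' = [19257611/11218636 -443365/862972; -443365/862972 226147/862972]

step 0: x̄ = F·x = [3, 4]
step 0: P̄ = F·P·Fᵀ + Q = [22 31; 31 49]
step 0: y = z − H·x̄ = [14]
step 0: S = H·P̄·Hᵀ + R = [650]
step 0: K = P̄·Hᵀ·S⁻¹ = [-23/130; -89/325]
step 0: x' = x̄ + K·y = [34/65, 54/325]
step 0: P' = (I − K·H)·P̄ = [43/26 -32/65; -32/65 83/325]
step 1: x̄ = F·x = [62/325, 8/325]
step 1: P̄ = F·P·Fᵀ + Q = [3669/650 3671/650; 3671/650 6439/650]
step 1: y = z − H·x̄ = [-564/325]
step 1: S = H·P̄·Hᵀ + R = [42148/325]
step 1: K = P̄·Hᵀ·S⁻¹ = [-7341/42148; -5747/21074]
step 1: x' = x̄ + K·y = [5195/10537, 5246/10537]
step 1: P' = (I − K·H)·P̄ = [72093/42148 -5396/10537; -5396/10537 5513/21074]
step 2: x̄ = F·x = [-5297/10537, -10543/10537]
step 2: P̄ = F·P·Fᵀ + Q = [244681/42148 246169/42148; 246169/42148 427275/42148]
step 2: y = z − H·x̄ = [-47463/10537]
step 2: S = H·P̄·Hᵀ + R = [2804659/21074]
step 2: K = P̄·Hᵀ·S⁻¹ = [-491594/2804659; -58769/215743]
step 2: x' = x̄ + K·y = [61879/215743, 48854/215743]
step 2: P' = (I − K·H)·P̄ = [19257611/11218636 -443365/862972; -443365/862972 226147/862972]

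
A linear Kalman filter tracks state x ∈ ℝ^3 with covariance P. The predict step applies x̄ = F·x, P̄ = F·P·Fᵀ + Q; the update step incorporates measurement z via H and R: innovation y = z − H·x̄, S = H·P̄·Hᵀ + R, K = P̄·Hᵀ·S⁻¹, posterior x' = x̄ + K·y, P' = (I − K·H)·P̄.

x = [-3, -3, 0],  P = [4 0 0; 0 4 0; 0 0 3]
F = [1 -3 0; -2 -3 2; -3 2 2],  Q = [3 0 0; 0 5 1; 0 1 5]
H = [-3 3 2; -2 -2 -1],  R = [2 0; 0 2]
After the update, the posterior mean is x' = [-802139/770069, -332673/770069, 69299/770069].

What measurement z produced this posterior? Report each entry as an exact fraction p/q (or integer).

z = [2, 3]

x̄ = F·x = [6, 15, 3]
P̄ = F·P·Fᵀ + Q = [43 28 -36; 28 69 13; -36 13 69]
S = H·P̄·Hᵀ + R = [1370 -349; -349 651]
K = P̄·Hᵀ·S⁻¹ = [-113161/770069 -186053/770069; 24756/770069 -231589/770069; 177508/770069 67955/770069]
x' − x̄ = [-5422553/770069, -11883708/770069, -2240908/770069] = K·y
y = (KᵀK)⁻¹·Kᵀ·(x' − x̄) = [-31, 48]
z = y + H·x̄ = [-31, 48] + [33, -45] = [2, 3]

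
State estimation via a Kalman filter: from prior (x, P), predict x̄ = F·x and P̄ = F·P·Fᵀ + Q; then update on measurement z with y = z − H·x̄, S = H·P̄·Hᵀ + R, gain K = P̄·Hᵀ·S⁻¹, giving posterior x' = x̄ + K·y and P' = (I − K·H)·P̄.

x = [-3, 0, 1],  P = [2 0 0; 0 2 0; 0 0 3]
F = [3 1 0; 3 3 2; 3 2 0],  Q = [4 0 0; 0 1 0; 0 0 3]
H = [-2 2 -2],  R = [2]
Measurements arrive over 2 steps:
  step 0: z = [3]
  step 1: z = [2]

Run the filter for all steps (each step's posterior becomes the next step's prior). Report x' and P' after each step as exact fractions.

step 0: x̄ = F·x = [-9, -7, -9]
step 0: P̄ = F·P·Fᵀ + Q = [24 24 22; 24 49 30; 22 30 29]
step 0: y = z − H·x̄ = [-19]
step 0: S = H·P̄·Hᵀ + R = [154]
step 0: K = P̄·Hᵀ·S⁻¹ = [-2/7; -5/77; -3/11]
step 0: x' = x̄ + K·y = [-25/7, -444/77, -42/11]
step 0: P' = (I − K·H)·P̄ = [80/7 148/7 10; 148/7 3723/77 300/11; 10 300/11 193/11]
step 1: x̄ = F·x = [-1269/77, -2745/77, -1713/77]
step 1: P̄ = F·P·Fᵀ + Q = [21719/77 47445/77 30018/77; 47445/77 110652/77 67698/77; 30018/77 67698/77 42579/77]
step 1: y = z − H·x̄ = [-320/77]
step 1: S = H·P̄·Hᵀ + R = [18954/77]
step 1: K = P̄·Hᵀ·S⁻¹ = [-4292/9477; -499/1053; -1633/3159]
step 1: x' = x̄ + K·y = [-138349/9477, -35465/1053, -63491/3159]
step 1: P' = (I − K·H)·P̄ = [2194655/9477 593197/1053 1049470/3159; 593197/1053 161666/117 287432/351; 1049470/3159 287432/351 513017/1053]

step 0: x' = [-25/7, -444/77, -42/11], P' = [80/7 148/7 10; 148/7 3723/77 300/11; 10 300/11 193/11]
step 1: x' = [-138349/9477, -35465/1053, -63491/3159], P' = [2194655/9477 593197/1053 1049470/3159; 593197/1053 161666/117 287432/351; 1049470/3159 287432/351 513017/1053]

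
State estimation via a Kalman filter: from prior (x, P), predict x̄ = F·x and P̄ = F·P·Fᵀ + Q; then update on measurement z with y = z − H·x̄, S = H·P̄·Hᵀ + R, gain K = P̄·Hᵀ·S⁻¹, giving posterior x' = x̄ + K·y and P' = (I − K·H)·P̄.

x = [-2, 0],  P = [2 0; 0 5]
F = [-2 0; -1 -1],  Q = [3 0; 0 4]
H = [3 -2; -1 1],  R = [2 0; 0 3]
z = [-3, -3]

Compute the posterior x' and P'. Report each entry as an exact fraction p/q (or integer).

x' = [-60/53, -153/212]
P' = [192/53 531/106; 531/106 3111/424]

x̄ = F·x = [4, 2]
P̄ = F·P·Fᵀ + Q = [11 4; 4 11]
y = z − H·x̄ = [-11, -1]
S = H·P̄·Hᵀ + R = [97 -35; -35 17]
K = P̄·Hᵀ·S⁻¹ = [45/106 49/106; 75/424 329/424]
x' = x̄ + K·y = [-60/53, -153/212]
P' = (I − K·H)·P̄ = [192/53 531/106; 531/106 3111/424]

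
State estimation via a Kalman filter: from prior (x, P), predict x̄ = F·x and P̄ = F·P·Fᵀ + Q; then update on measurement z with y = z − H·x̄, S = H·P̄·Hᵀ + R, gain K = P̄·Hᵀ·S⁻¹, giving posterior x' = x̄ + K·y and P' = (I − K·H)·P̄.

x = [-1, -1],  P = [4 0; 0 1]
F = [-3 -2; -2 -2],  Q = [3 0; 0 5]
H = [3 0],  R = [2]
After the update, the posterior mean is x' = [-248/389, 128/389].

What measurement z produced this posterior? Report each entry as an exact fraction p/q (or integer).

z = [-2]

x̄ = F·x = [5, 4]
P̄ = F·P·Fᵀ + Q = [43 28; 28 25]
S = H·P̄·Hᵀ + R = [389]
K = P̄·Hᵀ·S⁻¹ = [129/389; 84/389]
x' − x̄ = [-2193/389, -1428/389] = K·y
y = (KᵀK)⁻¹·Kᵀ·(x' − x̄) = [-17]
z = y + H·x̄ = [-17] + [15] = [-2]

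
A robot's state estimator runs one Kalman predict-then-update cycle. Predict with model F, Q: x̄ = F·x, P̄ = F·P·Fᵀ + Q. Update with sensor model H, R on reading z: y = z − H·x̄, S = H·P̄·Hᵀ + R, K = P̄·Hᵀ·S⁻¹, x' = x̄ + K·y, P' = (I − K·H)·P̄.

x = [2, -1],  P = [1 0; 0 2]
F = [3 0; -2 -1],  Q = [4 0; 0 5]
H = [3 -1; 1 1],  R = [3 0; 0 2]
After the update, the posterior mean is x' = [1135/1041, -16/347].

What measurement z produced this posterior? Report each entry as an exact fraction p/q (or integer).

x̄ = F·x = [6, -3]
P̄ = F·P·Fᵀ + Q = [13 -6; -6 11]
S = H·P̄·Hᵀ + R = [167 16; 16 14]
K = P̄·Hᵀ·S⁻¹ = [259/1041 449/2082; -81/347 433/694]
x' − x̄ = [-5111/1041, 1025/347] = K·y
y = (KᵀK)⁻¹·Kᵀ·(x' − x̄) = [-18, -2]
z = y + H·x̄ = [-18, -2] + [21, 3] = [3, 1]

z = [3, 1]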